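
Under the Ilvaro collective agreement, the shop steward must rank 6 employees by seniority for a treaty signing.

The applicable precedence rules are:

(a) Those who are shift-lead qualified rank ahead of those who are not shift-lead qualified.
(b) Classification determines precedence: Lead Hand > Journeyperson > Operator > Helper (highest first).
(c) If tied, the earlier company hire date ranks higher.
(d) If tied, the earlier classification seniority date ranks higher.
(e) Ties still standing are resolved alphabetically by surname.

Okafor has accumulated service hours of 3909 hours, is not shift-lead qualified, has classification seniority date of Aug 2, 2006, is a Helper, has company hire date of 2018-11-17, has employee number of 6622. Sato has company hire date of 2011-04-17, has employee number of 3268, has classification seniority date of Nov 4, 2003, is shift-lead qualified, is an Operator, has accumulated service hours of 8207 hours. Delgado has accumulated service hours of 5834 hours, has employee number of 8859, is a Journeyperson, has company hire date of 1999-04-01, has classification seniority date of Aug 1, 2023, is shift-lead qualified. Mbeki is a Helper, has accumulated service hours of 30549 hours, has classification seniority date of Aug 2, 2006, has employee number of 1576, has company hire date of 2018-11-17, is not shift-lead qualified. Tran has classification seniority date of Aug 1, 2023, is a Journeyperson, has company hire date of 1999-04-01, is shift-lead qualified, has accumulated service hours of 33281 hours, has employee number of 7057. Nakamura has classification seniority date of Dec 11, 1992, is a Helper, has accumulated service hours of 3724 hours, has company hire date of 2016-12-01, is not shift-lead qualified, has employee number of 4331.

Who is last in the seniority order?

Okafor

By the first rule: Delgado, Tran and Sato (each shift-lead qualified); then Nakamura, Mbeki and Okafor (each not shift-lead qualified).
Among Delgado, Tran and Sato, by classification: Delgado and Tran (Journeyperson) before Sato (Operator).
Delgado and Tran both have company hire date 1999-04-01, so the next rule applies.
Delgado and Tran both have classification seniority date Aug 1, 2023, so the next rule applies.
Among Delgado and Tran, alphabetically by surname: Delgado before Tran.
Nakamura, Mbeki and Okafor are each Helper, so the next rule applies.
Among Nakamura, Mbeki and Okafor, by company hire date (earlier first): Nakamura (2016-12-01) before Mbeki and Okafor (2018-11-17).
Mbeki and Okafor both have classification seniority date Aug 2, 2006, so the next rule applies.
Among Mbeki and Okafor, alphabetically by surname: Mbeki before Okafor.
Order: Delgado, Tran, Sato, Nakamura, Mbeki, Okafor.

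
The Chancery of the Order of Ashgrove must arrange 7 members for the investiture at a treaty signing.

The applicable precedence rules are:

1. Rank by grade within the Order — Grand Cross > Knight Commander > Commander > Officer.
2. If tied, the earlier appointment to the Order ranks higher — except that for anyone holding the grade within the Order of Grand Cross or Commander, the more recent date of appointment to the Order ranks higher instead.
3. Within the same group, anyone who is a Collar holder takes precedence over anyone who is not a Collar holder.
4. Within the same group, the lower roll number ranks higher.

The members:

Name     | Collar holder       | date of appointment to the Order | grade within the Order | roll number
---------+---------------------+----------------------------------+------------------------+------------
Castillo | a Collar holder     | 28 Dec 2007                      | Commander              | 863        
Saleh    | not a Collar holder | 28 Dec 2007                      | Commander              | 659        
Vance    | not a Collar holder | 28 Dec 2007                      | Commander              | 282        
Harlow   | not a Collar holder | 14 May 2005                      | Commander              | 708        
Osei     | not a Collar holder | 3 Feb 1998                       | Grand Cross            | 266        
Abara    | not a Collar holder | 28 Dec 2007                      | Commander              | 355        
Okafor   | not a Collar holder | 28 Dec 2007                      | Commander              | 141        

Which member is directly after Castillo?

By grade within the Order: Osei (Grand Cross); then Castillo, Okafor, Vance, Abara, Saleh and Harlow (Commander).
Among Castillo, Okafor, Vance, Abara, Saleh and Harlow, by date of appointment to the Order (later first) (reversed rule for this group): Castillo, Okafor, Vance, Abara and Saleh (28 Dec 2007) before Harlow (14 May 2005).
Among Castillo, Okafor, Vance, Abara and Saleh, a Collar holder before not a Collar holder: Castillo (a Collar holder) before Okafor, Vance, Abara and Saleh (not a Collar holder).
Among Okafor, Vance, Abara and Saleh, by roll number (lower first): Okafor (141) before Vance (282) before Abara (355) before Saleh (659).
Order: Osei, Castillo, Okafor, Vance, Abara, Saleh, Harlow.

Okafor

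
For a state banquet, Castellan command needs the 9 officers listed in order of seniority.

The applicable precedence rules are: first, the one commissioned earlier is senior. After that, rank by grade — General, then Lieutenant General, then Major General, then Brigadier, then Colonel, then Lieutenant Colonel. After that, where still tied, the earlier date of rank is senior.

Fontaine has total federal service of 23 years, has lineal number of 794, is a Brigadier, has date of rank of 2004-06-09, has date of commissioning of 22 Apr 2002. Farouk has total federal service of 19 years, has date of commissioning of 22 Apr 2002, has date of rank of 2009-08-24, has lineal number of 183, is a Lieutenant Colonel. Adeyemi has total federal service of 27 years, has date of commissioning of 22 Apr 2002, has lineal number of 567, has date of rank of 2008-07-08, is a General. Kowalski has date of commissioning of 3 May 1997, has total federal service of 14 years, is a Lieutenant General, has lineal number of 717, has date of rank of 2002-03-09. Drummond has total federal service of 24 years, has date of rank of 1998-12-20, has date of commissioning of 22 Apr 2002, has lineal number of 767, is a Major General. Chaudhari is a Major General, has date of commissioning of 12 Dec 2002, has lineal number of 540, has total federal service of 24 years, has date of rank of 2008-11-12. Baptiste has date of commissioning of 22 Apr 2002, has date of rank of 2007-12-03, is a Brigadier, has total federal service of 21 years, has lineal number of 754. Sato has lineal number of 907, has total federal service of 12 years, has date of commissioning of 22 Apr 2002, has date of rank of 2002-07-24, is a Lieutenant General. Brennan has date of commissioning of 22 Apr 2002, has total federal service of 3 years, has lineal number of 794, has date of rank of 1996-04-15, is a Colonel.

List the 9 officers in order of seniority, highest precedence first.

Kowalski, Adeyemi, Sato, Drummond, Fontaine, Baptiste, Brennan, Farouk, Chaudhari

By date of commissioning (earlier first): Kowalski (3 May 1997); then Adeyemi, Sato, Drummond, Fontaine, Baptiste, Brennan and Farouk (each 22 Apr 2002); then Chaudhari (12 Dec 2002).
Among Adeyemi, Sato, Drummond, Fontaine, Baptiste, Brennan and Farouk, by grade: Adeyemi (General) before Sato (Lieutenant General) before Drummond (Major General) before Fontaine and Baptiste (Brigadier) before Brennan (Colonel) before Farouk (Lieutenant Colonel).
Among Fontaine and Baptiste, by date of rank (earlier first): Fontaine (2004-06-09) before Baptiste (2007-12-03).
Full order: Kowalski, Adeyemi, Sato, Drummond, Fontaine, Baptiste, Brennan, Farouk, Chaudhari.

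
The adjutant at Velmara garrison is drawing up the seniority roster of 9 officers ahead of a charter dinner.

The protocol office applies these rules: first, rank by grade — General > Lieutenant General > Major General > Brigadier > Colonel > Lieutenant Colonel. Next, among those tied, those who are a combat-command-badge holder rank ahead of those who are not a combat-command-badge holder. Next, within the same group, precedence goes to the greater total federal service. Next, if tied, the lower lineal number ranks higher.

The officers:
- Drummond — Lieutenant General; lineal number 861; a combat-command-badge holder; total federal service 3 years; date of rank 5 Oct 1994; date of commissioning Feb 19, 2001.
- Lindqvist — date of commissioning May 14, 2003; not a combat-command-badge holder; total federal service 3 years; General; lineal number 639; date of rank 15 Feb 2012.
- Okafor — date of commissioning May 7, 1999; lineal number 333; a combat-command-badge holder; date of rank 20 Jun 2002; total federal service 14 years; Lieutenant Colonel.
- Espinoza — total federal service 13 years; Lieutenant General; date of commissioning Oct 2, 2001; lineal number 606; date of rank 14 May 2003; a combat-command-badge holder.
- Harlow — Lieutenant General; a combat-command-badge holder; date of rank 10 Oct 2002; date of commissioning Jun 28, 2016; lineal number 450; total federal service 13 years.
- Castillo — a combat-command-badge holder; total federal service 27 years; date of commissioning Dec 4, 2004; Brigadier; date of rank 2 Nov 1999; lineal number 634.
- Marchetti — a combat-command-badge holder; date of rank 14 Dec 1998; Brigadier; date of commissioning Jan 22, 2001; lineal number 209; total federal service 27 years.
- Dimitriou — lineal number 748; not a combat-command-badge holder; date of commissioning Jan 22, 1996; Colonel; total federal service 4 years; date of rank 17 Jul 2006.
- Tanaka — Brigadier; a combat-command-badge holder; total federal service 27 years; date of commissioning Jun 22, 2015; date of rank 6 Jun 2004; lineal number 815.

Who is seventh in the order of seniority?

Tanaka

By grade: Lindqvist (General); then Harlow, Espinoza and Drummond (Lieutenant General); then Marchetti, Castillo and Tanaka (Brigadier); then Dimitriou (Colonel); then Okafor (Lieutenant Colonel).
Harlow, Espinoza and Drummond are each a combat-command-badge holder, so the next rule applies.
Among Harlow, Espinoza and Drummond, by total federal service (higher first): Harlow and Espinoza (13 years) before Drummond (3 years).
Among Harlow and Espinoza, by lineal number (lower first): Harlow (450) before Espinoza (606).
Marchetti, Castillo and Tanaka are each a combat-command-badge holder, so the next rule applies.
Marchetti, Castillo and Tanaka all have total federal service 27 years, so the next rule applies.
Among Marchetti, Castillo and Tanaka, by lineal number (lower first): Marchetti (209) before Castillo (634) before Tanaka (815).
Order: Lindqvist, Harlow, Espinoza, Drummond, Marchetti, Castillo, Tanaka, Dimitriou, Okafor.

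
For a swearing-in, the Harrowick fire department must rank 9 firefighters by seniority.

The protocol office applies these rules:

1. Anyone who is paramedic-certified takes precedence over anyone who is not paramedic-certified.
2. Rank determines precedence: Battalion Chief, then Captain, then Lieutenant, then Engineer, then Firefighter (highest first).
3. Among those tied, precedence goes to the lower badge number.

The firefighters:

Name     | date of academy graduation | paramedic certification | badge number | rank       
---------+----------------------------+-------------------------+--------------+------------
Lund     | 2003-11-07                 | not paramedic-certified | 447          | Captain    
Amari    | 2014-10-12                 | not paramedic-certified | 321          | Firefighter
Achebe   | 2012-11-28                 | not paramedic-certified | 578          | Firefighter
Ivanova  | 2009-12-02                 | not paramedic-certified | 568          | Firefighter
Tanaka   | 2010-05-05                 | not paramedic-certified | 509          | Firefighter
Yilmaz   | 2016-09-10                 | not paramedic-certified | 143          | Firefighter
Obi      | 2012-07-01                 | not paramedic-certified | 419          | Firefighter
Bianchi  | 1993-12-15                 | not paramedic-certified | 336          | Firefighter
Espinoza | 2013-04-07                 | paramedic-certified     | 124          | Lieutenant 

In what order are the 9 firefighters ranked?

Espinoza, Lund, Yilmaz, Amari, Bianchi, Obi, Tanaka, Ivanova, Achebe

By the first rule: Espinoza (paramedic-certified); then Lund, Yilmaz, Amari, Bianchi, Obi, Tanaka, Ivanova and Achebe (each not paramedic-certified).
Among Lund, Yilmaz, Amari, Bianchi, Obi, Tanaka, Ivanova and Achebe, by rank: Lund (Captain) before Yilmaz, Amari, Bianchi, Obi, Tanaka, Ivanova and Achebe (Firefighter).
Among Yilmaz, Amari, Bianchi, Obi, Tanaka, Ivanova and Achebe, by badge number (lower first): Yilmaz (143) before Amari (321) before Bianchi (336) before Obi (419) before Tanaka (509) before Ivanova (568) before Achebe (578).
Full order: Espinoza, Lund, Yilmaz, Amari, Bianchi, Obi, Tanaka, Ivanova, Achebe.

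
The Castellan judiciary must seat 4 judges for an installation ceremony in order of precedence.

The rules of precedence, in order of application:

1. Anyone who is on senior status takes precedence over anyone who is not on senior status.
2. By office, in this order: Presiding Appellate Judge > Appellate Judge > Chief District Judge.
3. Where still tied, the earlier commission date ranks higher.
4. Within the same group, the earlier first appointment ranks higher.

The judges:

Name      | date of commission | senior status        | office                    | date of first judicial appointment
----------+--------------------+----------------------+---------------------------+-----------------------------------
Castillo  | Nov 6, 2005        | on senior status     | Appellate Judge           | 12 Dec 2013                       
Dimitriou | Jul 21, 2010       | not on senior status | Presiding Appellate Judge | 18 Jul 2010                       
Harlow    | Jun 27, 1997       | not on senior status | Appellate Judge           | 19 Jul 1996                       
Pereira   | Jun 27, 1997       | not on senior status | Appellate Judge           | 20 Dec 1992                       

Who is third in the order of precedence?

By the first rule: Castillo (on senior status); then Dimitriou, Pereira and Harlow (each not on senior status).
Among Dimitriou, Pereira and Harlow, by office: Dimitriou (Presiding Appellate Judge) before Pereira and Harlow (Appellate Judge).
Pereira and Harlow both have date of commission Jun 27, 1997, so the next rule applies.
Among Pereira and Harlow, by date of first judicial appointment (earlier first): Pereira (20 Dec 1992) before Harlow (19 Jul 1996).
Order: Castillo, Dimitriou, Pereira, Harlow.

Pereira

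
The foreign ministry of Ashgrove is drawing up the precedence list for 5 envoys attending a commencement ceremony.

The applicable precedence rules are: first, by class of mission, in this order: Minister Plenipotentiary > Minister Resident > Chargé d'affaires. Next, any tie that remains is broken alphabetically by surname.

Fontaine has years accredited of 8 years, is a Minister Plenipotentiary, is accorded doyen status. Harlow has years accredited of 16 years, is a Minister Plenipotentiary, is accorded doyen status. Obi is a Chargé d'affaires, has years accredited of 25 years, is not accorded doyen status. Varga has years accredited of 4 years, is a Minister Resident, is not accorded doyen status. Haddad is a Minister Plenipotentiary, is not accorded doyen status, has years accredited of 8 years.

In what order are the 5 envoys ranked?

Fontaine, Haddad, Harlow, Varga, Obi

By class of mission: Fontaine, Haddad and Harlow (Minister Plenipotentiary); then Varga (Minister Resident); then Obi (Chargé d'affaires).
Among Fontaine, Haddad and Harlow, alphabetically by surname: Fontaine before Haddad before Harlow.
Full order: Fontaine, Haddad, Harlow, Varga, Obi.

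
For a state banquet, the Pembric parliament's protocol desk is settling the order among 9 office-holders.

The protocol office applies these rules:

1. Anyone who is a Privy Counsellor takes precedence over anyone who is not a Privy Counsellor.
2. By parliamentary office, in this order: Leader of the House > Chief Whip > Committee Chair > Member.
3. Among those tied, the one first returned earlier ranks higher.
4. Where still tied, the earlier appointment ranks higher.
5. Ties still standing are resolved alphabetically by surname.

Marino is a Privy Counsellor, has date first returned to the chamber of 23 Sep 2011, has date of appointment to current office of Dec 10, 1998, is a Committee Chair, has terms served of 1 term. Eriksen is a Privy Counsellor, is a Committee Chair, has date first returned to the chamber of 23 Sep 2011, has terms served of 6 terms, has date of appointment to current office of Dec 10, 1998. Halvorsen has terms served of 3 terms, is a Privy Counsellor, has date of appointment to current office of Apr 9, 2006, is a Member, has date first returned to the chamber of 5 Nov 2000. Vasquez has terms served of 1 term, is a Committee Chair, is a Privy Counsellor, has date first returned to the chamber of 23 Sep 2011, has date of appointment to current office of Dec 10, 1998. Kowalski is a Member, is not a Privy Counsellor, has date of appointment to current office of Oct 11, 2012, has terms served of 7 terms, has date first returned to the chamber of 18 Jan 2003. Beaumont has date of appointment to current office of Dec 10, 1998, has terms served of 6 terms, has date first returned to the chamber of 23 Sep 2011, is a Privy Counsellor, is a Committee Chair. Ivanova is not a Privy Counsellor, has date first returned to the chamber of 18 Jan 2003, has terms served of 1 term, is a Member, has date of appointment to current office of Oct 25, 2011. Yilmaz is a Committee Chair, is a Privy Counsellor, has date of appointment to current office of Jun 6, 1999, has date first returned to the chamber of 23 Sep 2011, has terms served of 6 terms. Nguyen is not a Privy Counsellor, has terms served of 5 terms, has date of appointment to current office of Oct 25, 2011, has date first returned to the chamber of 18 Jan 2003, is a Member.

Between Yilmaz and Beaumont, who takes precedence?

By the first rule: Beaumont, Eriksen, Marino, Vasquez, Yilmaz and Halvorsen (each a Privy Counsellor); then Ivanova, Nguyen and Kowalski (each not a Privy Counsellor).
Among Beaumont, Eriksen, Marino, Vasquez, Yilmaz and Halvorsen, by parliamentary office: Beaumont, Eriksen, Marino, Vasquez and Yilmaz (Committee Chair) before Halvorsen (Member).
Beaumont, Eriksen, Marino, Vasquez and Yilmaz all have date first returned to the chamber 23 Sep 2011, so the next rule applies.
Among Beaumont, Eriksen, Marino, Vasquez and Yilmaz, by date of appointment to current office (earlier first): Beaumont, Eriksen, Marino and Vasquez (Dec 10, 1998) before Yilmaz (Jun 6, 1999).
Among Beaumont, Eriksen, Marino and Vasquez, alphabetically by surname: Beaumont before Eriksen before Marino before Vasquez.
Ivanova, Nguyen and Kowalski are each Member, so the next rule applies.
Ivanova, Nguyen and Kowalski all have date first returned to the chamber 18 Jan 2003, so the next rule applies.
Among Ivanova, Nguyen and Kowalski, by date of appointment to current office (earlier first): Ivanova and Nguyen (Oct 25, 2011) before Kowalski (Oct 11, 2012).
Among Ivanova and Nguyen, alphabetically by surname: Ivanova before Nguyen.
So Beaumont takes precedence.

Beaumont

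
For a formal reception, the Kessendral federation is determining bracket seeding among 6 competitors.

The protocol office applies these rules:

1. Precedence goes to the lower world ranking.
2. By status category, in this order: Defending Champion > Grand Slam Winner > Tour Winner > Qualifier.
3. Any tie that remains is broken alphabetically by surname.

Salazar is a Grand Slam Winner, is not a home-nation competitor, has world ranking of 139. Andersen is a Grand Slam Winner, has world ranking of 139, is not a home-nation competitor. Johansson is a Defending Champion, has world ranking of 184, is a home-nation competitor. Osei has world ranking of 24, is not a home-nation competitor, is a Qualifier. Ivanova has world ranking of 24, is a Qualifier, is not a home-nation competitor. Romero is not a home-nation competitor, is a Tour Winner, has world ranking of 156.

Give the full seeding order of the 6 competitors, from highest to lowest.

By world ranking (lower first): Ivanova and Osei (both 24); then Andersen and Salazar (both 139); then Romero (156); then Johansson (184).
Ivanova and Osei are each Qualifier, so the next rule applies.
Among Ivanova and Osei, alphabetically by surname: Ivanova before Osei.
Andersen and Salazar are each Grand Slam Winner, so the next rule applies.
Among Andersen and Salazar, alphabetically by surname: Andersen before Salazar.
Full order: Ivanova, Osei, Andersen, Salazar, Romero, Johansson.

Ivanova, Osei, Andersen, Salazar, Romero, Johansson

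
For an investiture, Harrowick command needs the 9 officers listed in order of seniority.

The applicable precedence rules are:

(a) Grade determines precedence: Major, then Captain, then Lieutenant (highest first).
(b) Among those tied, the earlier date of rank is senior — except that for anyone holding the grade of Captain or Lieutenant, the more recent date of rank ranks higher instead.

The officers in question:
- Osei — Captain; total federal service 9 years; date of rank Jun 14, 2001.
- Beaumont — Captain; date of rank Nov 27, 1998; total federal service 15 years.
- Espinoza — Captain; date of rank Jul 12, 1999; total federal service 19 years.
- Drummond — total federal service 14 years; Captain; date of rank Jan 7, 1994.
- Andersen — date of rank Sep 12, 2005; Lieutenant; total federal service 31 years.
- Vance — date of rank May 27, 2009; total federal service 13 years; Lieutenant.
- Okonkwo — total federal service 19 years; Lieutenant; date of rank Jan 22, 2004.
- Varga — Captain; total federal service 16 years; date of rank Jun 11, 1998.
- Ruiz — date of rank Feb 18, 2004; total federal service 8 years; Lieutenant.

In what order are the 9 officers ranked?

Osei, Espinoza, Beaumont, Varga, Drummond, Vance, Andersen, Ruiz, Okonkwo

By grade: Osei, Espinoza, Beaumont, Varga and Drummond (Captain); then Vance, Andersen, Ruiz and Okonkwo (Lieutenant).
Among Osei, Espinoza, Beaumont, Varga and Drummond, by date of rank (later first) (reversed rule for this group): Osei (Jun 14, 2001) before Espinoza (Jul 12, 1999) before Beaumont (Nov 27, 1998) before Varga (Jun 11, 1998) before Drummond (Jan 7, 1994).
Among Vance, Andersen, Ruiz and Okonkwo, by date of rank (later first) (reversed rule for this group): Vance (May 27, 2009) before Andersen (Sep 12, 2005) before Ruiz (Feb 18, 2004) before Okonkwo (Jan 22, 2004).
Full order: Osei, Espinoza, Beaumont, Varga, Drummond, Vance, Andersen, Ruiz, Okonkwo.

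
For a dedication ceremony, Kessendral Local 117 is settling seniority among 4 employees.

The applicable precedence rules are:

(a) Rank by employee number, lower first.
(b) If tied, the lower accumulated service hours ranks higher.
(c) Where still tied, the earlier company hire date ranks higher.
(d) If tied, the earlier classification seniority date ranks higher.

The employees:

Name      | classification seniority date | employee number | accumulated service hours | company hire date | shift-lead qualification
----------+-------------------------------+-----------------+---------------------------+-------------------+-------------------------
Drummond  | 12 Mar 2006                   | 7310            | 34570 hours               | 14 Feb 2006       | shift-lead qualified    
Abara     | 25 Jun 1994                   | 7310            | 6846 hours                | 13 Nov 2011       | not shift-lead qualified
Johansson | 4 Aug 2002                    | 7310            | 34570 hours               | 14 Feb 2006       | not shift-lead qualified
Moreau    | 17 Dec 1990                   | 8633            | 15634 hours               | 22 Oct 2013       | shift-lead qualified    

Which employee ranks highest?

Abara

By employee number (lower first): Abara, Johansson and Drummond (each 7310); then Moreau (8633).
Among Abara, Johansson and Drummond, by accumulated service hours (lower first): Abara (6846 hours) before Johansson and Drummond (34570 hours).
Johansson and Drummond both have company hire date 14 Feb 2006, so the next rule applies.
Among Johansson and Drummond, by classification seniority date (earlier first): Johansson (4 Aug 2002) before Drummond (12 Mar 2006).
Order: Abara, Johansson, Drummond, Moreau.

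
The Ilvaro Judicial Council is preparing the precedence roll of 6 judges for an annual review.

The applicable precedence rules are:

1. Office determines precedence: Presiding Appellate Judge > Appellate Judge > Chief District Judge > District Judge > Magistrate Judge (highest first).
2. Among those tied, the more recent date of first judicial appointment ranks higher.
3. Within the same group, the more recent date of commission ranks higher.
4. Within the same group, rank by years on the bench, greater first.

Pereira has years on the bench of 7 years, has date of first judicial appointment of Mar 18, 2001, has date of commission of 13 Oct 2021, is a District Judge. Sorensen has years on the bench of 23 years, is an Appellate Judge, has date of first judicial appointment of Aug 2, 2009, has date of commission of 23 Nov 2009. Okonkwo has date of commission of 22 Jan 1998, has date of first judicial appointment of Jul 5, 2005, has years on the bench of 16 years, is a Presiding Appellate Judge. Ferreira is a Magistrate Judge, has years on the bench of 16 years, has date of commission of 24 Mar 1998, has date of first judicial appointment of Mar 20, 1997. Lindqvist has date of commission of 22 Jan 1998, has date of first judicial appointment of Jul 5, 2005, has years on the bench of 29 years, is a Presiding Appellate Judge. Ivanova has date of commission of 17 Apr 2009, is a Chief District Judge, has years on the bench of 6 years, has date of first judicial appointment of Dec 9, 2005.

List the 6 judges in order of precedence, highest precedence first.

Lindqvist, Okonkwo, Sorensen, Ivanova, Pereira, Ferreira

By office: Lindqvist and Okonkwo (Presiding Appellate Judge); then Sorensen (Appellate Judge); then Ivanova (Chief District Judge); then Pereira (District Judge); then Ferreira (Magistrate Judge).
Lindqvist and Okonkwo both have date of first judicial appointment Jul 5, 2005, so the next rule applies.
Lindqvist and Okonkwo both have date of commission 22 Jan 1998, so the next rule applies.
Among Lindqvist and Okonkwo, by years on the bench (higher first): Lindqvist (29 years) before Okonkwo (16 years).
Full order: Lindqvist, Okonkwo, Sorensen, Ivanova, Pereira, Ferreira.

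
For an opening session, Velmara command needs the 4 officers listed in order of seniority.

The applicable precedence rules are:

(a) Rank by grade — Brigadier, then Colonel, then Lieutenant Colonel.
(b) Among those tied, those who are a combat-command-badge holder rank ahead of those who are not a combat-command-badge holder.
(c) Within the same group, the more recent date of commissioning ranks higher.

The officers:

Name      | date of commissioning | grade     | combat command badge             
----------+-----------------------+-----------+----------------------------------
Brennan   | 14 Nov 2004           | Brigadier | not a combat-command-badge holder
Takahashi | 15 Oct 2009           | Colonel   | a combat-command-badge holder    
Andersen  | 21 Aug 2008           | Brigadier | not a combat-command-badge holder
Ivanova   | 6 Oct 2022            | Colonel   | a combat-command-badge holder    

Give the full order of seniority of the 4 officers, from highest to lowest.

By grade: Andersen and Brennan (Brigadier); then Ivanova and Takahashi (Colonel).
Andersen and Brennan are each not a combat-command-badge holder, so the next rule applies.
Among Andersen and Brennan, by date of commissioning (later first): Andersen (21 Aug 2008) before Brennan (14 Nov 2004).
Ivanova and Takahashi are each a combat-command-badge holder, so the next rule applies.
Among Ivanova and Takahashi, by date of commissioning (later first): Ivanova (6 Oct 2022) before Takahashi (15 Oct 2009).
Full order: Andersen, Brennan, Ivanova, Takahashi.

Andersen, Brennan, Ivanova, Takahashi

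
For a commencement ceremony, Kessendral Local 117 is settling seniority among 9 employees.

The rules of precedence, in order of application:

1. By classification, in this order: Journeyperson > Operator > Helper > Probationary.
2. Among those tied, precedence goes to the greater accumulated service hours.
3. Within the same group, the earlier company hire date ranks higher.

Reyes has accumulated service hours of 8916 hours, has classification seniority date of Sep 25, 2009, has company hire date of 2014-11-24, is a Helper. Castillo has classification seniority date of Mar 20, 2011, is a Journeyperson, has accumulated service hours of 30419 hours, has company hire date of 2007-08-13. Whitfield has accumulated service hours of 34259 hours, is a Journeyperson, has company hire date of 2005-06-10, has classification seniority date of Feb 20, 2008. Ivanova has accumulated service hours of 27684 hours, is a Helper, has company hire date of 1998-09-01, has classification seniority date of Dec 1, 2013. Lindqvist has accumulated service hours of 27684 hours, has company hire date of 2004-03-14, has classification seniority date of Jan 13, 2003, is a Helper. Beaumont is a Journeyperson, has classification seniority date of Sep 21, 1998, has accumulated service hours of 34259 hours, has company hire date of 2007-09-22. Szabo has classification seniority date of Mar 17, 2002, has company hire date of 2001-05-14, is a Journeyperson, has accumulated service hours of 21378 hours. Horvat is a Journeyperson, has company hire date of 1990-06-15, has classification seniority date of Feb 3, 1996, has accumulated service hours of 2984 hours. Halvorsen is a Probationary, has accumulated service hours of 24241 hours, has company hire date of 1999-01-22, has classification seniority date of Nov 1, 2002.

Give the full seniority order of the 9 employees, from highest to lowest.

Whitfield, Beaumont, Castillo, Szabo, Horvat, Ivanova, Lindqvist, Reyes, Halvorsen

By classification: Whitfield, Beaumont, Castillo, Szabo and Horvat (Journeyperson); then Ivanova, Lindqvist and Reyes (Helper); then Halvorsen (Probationary).
Among Whitfield, Beaumont, Castillo, Szabo and Horvat, by accumulated service hours (higher first): Whitfield and Beaumont (34259 hours) before Castillo (30419 hours) before Szabo (21378 hours) before Horvat (2984 hours).
Among Whitfield and Beaumont, by company hire date (earlier first): Whitfield (2005-06-10) before Beaumont (2007-09-22).
Among Ivanova, Lindqvist and Reyes, by accumulated service hours (higher first): Ivanova and Lindqvist (27684 hours) before Reyes (8916 hours).
Among Ivanova and Lindqvist, by company hire date (earlier first): Ivanova (1998-09-01) before Lindqvist (2004-03-14).
Full order: Whitfield, Beaumont, Castillo, Szabo, Horvat, Ivanova, Lindqvist, Reyes, Halvorsen.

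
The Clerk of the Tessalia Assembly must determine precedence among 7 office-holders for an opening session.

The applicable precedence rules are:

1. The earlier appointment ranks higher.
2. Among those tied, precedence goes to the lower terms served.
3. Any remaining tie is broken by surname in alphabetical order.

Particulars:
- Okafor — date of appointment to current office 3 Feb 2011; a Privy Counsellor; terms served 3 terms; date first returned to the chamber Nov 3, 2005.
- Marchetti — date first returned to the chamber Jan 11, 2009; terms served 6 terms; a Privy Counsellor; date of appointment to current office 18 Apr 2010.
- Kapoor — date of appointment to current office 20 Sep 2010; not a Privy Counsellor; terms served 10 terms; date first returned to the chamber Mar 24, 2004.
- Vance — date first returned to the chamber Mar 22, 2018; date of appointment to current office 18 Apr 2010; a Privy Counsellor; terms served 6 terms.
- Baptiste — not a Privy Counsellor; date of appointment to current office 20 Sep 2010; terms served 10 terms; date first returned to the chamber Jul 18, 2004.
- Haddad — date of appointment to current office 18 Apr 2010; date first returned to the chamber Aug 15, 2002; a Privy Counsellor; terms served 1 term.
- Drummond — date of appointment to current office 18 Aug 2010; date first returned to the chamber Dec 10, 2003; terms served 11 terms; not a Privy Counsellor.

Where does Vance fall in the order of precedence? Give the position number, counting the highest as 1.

3

By date of appointment to current office (earlier first): Haddad, Marchetti and Vance (each 18 Apr 2010); then Drummond (18 Aug 2010); then Baptiste and Kapoor (both 20 Sep 2010); then Okafor (3 Feb 2011).
Among Haddad, Marchetti and Vance, by terms served (lower first): Haddad (1 term) before Marchetti and Vance (6 terms).
Among Marchetti and Vance, alphabetically by surname: Marchetti before Vance.
Baptiste and Kapoor both have terms served 10 terms, so the next rule applies.
Among Baptiste and Kapoor, alphabetically by surname: Baptiste before Kapoor.
Order: Haddad, Marchetti, Vance, Drummond, Baptiste, Kapoor, Okafor. So position 3.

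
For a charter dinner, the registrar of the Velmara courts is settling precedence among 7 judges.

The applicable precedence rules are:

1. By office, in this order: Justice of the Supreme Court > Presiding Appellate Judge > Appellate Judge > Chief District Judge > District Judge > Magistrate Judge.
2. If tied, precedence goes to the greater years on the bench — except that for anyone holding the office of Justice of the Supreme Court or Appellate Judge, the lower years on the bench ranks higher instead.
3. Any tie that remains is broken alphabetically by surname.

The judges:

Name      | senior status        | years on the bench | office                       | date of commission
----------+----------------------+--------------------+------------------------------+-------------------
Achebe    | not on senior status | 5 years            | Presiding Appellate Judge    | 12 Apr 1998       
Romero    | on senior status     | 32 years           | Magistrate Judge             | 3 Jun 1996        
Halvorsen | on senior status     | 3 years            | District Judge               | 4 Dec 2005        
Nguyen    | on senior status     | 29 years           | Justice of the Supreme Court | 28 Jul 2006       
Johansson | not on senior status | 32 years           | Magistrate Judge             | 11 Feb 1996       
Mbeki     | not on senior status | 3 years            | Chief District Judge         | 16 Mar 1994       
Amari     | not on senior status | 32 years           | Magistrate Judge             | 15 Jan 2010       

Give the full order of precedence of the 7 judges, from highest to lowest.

Nguyen, Achebe, Mbeki, Halvorsen, Amari, Johansson, Romero

By office: Nguyen (Justice of the Supreme Court); then Achebe (Presiding Appellate Judge); then Mbeki (Chief District Judge); then Halvorsen (District Judge); then Amari, Johansson and Romero (Magistrate Judge).
Amari, Johansson and Romero all have years on the bench 32 years, so the next rule applies.
Among Amari, Johansson and Romero, alphabetically by surname: Amari before Johansson before Romero.
Full order: Nguyen, Achebe, Mbeki, Halvorsen, Amari, Johansson, Romero.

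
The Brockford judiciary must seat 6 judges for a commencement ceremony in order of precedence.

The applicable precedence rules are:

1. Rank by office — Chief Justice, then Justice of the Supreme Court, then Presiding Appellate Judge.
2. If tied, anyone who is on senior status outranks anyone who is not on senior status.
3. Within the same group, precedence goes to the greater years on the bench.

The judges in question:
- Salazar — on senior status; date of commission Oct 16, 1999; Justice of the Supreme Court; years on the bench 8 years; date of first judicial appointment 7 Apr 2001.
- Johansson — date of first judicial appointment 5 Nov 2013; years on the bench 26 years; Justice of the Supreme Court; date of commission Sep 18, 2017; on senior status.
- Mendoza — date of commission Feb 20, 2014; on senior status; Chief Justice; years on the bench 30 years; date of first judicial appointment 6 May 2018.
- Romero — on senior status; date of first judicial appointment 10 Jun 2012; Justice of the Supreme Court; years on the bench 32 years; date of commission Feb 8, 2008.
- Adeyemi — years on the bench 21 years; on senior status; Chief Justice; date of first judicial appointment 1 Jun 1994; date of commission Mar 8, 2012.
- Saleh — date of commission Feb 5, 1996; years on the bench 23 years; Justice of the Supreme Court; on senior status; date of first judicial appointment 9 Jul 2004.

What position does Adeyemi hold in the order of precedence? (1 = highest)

By office: Mendoza and Adeyemi (Chief Justice); then Romero, Johansson, Saleh and Salazar (Justice of the Supreme Court).
Mendoza and Adeyemi are each on senior status, so the next rule applies.
Among Mendoza and Adeyemi, by years on the bench (higher first): Mendoza (30 years) before Adeyemi (21 years).
Romero, Johansson, Saleh and Salazar are each on senior status, so the next rule applies.
Among Romero, Johansson, Saleh and Salazar, by years on the bench (higher first): Romero (32 years) before Johansson (26 years) before Saleh (23 years) before Salazar (8 years).
Order: Mendoza, Adeyemi, Romero, Johansson, Saleh, Salazar. So position 2.

2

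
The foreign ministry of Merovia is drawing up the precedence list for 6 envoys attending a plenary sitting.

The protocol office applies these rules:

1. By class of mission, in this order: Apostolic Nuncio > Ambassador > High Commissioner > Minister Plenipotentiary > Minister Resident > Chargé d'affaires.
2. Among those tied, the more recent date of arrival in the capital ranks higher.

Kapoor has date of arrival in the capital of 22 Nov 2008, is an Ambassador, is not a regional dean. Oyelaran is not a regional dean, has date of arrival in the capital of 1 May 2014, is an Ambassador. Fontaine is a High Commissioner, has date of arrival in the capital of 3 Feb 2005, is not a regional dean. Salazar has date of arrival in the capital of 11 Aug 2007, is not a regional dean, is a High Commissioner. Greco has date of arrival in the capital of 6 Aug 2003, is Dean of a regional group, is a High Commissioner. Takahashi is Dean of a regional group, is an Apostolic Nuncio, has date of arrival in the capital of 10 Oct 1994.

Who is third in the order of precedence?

By class of mission: Takahashi (Apostolic Nuncio); then Oyelaran and Kapoor (Ambassador); then Salazar, Fontaine and Greco (High Commissioner).
Among Oyelaran and Kapoor, by date of arrival in the capital (later first): Oyelaran (1 May 2014) before Kapoor (22 Nov 2008).
Among Salazar, Fontaine and Greco, by date of arrival in the capital (later first): Salazar (11 Aug 2007) before Fontaine (3 Feb 2005) before Greco (6 Aug 2003).
Order: Takahashi, Oyelaran, Kapoor, Salazar, Fontaine, Greco.

Kapoor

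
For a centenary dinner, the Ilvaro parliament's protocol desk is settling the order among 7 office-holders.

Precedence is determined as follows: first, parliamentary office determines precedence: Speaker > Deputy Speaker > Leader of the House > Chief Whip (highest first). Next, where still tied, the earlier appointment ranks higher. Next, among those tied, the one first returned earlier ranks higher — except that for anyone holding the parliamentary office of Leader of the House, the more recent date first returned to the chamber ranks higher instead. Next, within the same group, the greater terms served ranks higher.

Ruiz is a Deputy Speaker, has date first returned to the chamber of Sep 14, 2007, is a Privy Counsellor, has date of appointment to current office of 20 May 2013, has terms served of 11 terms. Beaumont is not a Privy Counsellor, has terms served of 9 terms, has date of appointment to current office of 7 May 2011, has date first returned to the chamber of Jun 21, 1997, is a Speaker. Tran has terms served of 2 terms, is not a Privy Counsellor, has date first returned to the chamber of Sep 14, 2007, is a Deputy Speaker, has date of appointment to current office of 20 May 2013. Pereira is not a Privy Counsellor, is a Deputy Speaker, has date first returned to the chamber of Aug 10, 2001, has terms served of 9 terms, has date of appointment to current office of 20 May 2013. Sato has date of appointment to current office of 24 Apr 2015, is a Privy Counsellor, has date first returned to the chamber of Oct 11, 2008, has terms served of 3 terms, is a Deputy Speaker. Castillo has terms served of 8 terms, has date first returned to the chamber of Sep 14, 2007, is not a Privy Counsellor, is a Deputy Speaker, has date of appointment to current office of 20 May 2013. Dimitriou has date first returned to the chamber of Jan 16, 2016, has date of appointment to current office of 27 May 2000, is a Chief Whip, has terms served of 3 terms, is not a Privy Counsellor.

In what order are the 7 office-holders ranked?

Beaumont, Pereira, Ruiz, Castillo, Tran, Sato, Dimitriou

By parliamentary office: Beaumont (Speaker); then Pereira, Ruiz, Castillo, Tran and Sato (Deputy Speaker); then Dimitriou (Chief Whip).
Among Pereira, Ruiz, Castillo, Tran and Sato, by date of appointment to current office (earlier first): Pereira, Ruiz, Castillo and Tran (20 May 2013) before Sato (24 Apr 2015).
Among Pereira, Ruiz, Castillo and Tran, by date first returned to the chamber (earlier first): Pereira (Aug 10, 2001) before Ruiz, Castillo and Tran (Sep 14, 2007).
Among Ruiz, Castillo and Tran, by terms served (higher first): Ruiz (11 terms) before Castillo (8 terms) before Tran (2 terms).
Full order: Beaumont, Pereira, Ruiz, Castillo, Tran, Sato, Dimitriou.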